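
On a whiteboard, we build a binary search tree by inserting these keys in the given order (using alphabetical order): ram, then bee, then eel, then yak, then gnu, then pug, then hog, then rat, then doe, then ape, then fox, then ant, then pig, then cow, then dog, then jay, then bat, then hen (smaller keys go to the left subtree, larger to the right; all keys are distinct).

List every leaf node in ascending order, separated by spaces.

ram: root
bee: left child of ram (depth 1)
eel: right child of bee (depth 2)
yak: right child of ram (depth 1)
gnu: right child of eel (depth 3)
pug: right child of gnu (depth 4)
hog: left child of pug (depth 5)
rat: left child of yak (depth 2)
doe: left child of eel (depth 3)
ape: left child of bee (depth 2)
fox: left child of gnu (depth 4)
ant: left child of ape (depth 3)
pig: right child of hog (depth 6)
cow: left child of doe (depth 4)
dog: right child of doe (depth 4)
jay: left child of pig (depth 7)
bat: right child of ape (depth 3)
hen: left child of hog (depth 6)

ant bat cow dog fox hen jay rat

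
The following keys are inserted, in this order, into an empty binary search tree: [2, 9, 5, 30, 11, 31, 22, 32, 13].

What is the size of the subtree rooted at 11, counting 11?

2: root
9: right child of 2 (depth 1)
5: left child of 9 (depth 2)
30: right child of 9 (depth 2)
11: left child of 30 (depth 3)
31: right child of 30 (depth 3)
22: right child of 11 (depth 4)
32: right child of 31 (depth 4)
13: left child of 22 (depth 5)

Subtree rooted at 11 contains: 11, 22, 13 — 3 nodes.

3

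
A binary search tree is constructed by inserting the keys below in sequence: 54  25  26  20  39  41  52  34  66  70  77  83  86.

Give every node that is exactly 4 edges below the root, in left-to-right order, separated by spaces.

34 41 83

54: root
25: left child of 54 (depth 1)
26: right child of 25 (depth 2)
20: left child of 25 (depth 2)
39: right child of 26 (depth 3)
41: right child of 39 (depth 4)
52: right child of 41 (depth 5)
34: left child of 39 (depth 4)
66: right child of 54 (depth 1)
70: right child of 66 (depth 2)
77: right child of 70 (depth 3)
83: right child of 77 (depth 4)
86: right child of 83 (depth 5)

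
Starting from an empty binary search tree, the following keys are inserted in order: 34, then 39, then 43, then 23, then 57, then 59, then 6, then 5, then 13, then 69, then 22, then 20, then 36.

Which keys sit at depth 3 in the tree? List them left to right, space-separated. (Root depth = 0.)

Resulting structure (node: left, right):
  34: L=23, R=39
  39: L=36, R=43
  43: L=–, R=57
  23: L=6, R=–
  57: L=–, R=59
  59: L=–, R=69
  6: L=5, R=13
  5: L=–, R=–
  13: L=–, R=22
  69: L=–, R=–
  22: L=20, R=–
  20: L=–, R=–
  36: L=–, R=–

5 13 57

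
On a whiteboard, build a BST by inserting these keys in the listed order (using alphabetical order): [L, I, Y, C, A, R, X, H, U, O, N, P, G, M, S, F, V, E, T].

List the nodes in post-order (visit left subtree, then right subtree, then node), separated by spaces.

A E F G H C I M N P O T S V U X R Y L

L: root
I: left child of L (depth 1)
Y: right child of L (depth 1)
C: left child of I (depth 2)
A: left child of C (depth 3)
R: left child of Y (depth 2)
X: right child of R (depth 3)
H: right child of C (depth 3)
U: left child of X (depth 4)
O: left child of R (depth 3)
N: left child of O (depth 4)
P: right child of O (depth 4)
G: left child of H (depth 4)
M: left child of N (depth 5)
S: left child of U (depth 5)
F: left child of G (depth 5)
V: right child of U (depth 5)
E: left child of F (depth 6)
T: right child of S (depth 6)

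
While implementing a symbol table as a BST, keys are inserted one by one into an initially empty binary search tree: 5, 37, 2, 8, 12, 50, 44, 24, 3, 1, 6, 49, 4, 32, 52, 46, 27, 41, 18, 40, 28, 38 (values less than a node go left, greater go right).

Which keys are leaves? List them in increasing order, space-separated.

1 4 6 18 28 38 46 52

Insert 5: tree is empty, so 5 becomes the root.
Insert 37: 37 > 5 → go right. Place as right child of 5.
Insert 2: 2 < 5 → go left. Place as left child of 5.
Insert 8: 8 > 5 → go right; 8 < 37 → go left. Place as left child of 37.
Insert 12: 12 > 5 → go right; 12 < 37 → go left; 12 > 8 → go right. Place as right child of 8.
Insert 50: 50 > 5 → go right; 50 > 37 → go right. Place as right child of 37.
Insert 44: 44 > 5 → go right; 44 > 37 → go right; 44 < 50 → go left. Place as left child of 50.
Insert 24: 24 > 5 → go right; 24 < 37 → go left; 24 > 8 → go right; 24 > 12 → go right. Place as right child of 12.
Insert 3: 3 < 5 → go left; 3 > 2 → go right. Place as right child of 2.
Insert 1: 1 < 5 → go left; 1 < 2 → go left. Place as left child of 2.
Insert 6: 6 > 5 → go right; 6 < 37 → go left; 6 < 8 → go left. Place as left child of 8.
Insert 49: 49 > 5 → go right; 49 > 37 → go right; 49 < 50 → go left; 49 > 44 → go right. Place as right child of 44.
Insert 4: 4 < 5 → go left; 4 > 2 → go right; 4 > 3 → go right. Place as right child of 3.
Insert 32: 32 > 5 → go right; 32 < 37 → go left; 32 > 8 → go right; 32 > 12 → go right; 32 > 24 → go right. Place as right child of 24.
Insert 52: 52 > 5 → go right; 52 > 37 → go right; 52 > 50 → go right. Place as right child of 50.
Insert 46: 46 > 5 → go right; 46 > 37 → go right; 46 < 50 → go left; 46 > 44 → go right; 46 < 49 → go left. Place as left child of 49.
Insert 27: 27 > 5 → go right; 27 < 37 → go left; 27 > 8 → go right; 27 > 12 → go right; 27 > 24 → go right; 27 < 32 → go left. Place as left child of 32.
Insert 41: 41 > 5 → go right; 41 > 37 → go right; 41 < 50 → go left; 41 < 44 → go left. Place as left child of 44.
Insert 18: 18 > 5 → go right; 18 < 37 → go left; 18 > 8 → go right; 18 > 12 → go right; 18 < 24 → go left. Place as left child of 24.
Insert 40: 40 > 5 → go right; 40 > 37 → go right; 40 < 50 → go left; 40 < 44 → go left; 40 < 41 → go left. Place as left child of 41.
Insert 28: 28 > 5 → go right; 28 < 37 → go left; 28 > 8 → go right; 28 > 12 → go right; 28 > 24 → go right; 28 < 32 → go left; 28 > 27 → go right. Place as right child of 27.
Insert 38: 38 > 5 → go right; 38 > 37 → go right; 38 < 50 → go left; 38 < 44 → go left; 38 < 41 → go left; 38 < 40 → go left. Place as left child of 40.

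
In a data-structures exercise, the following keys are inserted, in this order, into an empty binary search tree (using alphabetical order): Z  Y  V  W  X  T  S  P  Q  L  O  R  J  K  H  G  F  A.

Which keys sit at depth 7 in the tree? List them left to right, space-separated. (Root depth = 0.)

J O R

Insert Z: tree is empty, so Z becomes the root.
Insert Y: Y < Z → go left. Place as left child of Z.
Insert V: V < Z → go left; V < Y → go left. Place as left child of Y.
Insert W: W < Z → go left; W < Y → go left; W > V → go right. Place as right child of V.
Insert X: X < Z → go left; X < Y → go left; X > V → go right; X > W → go right. Place as right child of W.
Insert T: T < Z → go left; T < Y → go left; T < V → go left. Place as left child of V.
Insert S: S < Z → go left; S < Y → go left; S < V → go left; S < T → go left. Place as left child of T.
Insert P: P < Z → go left; P < Y → go left; P < V → go left; P < T → go left; P < S → go left. Place as left child of S.
Insert Q: Q < Z → go left; Q < Y → go left; Q < V → go left; Q < T → go left; Q < S → go left; Q > P → go right. Place as right child of P.
Insert L: L < Z → go left; L < Y → go left; L < V → go left; L < T → go left; L < S → go left; L < P → go left. Place as left child of P.
Insert O: O < Z → go left; O < Y → go left; O < V → go left; O < T → go left; O < S → go left; O < P → go left; O > L → go right. Place as right child of L.
Insert R: R < Z → go left; R < Y → go left; R < V → go left; R < T → go left; R < S → go left; R > P → go right; R > Q → go right. Place as right child of Q.
Insert J: J < Z → go left; J < Y → go left; J < V → go left; J < T → go left; J < S → go left; J < P → go left; J < L → go left. Place as left child of L.
Insert K: K < Z → go left; K < Y → go left; K < V → go left; K < T → go left; K < S → go left; K < P → go left; K < L → go left; K > J → go right. Place as right child of J.
Insert H: H < Z → go left; H < Y → go left; H < V → go left; H < T → go left; H < S → go left; H < P → go left; H < L → go left; H < J → go left. Place as left child of J.
Insert G: G < Z → go left; G < Y → go left; G < V → go left; G < T → go left; G < S → go left; G < P → go left; G < L → go left; G < J → go left; G < H → go left. Place as left child of H.
Insert F: F < Z → go left; F < Y → go left; F < V → go left; F < T → go left; F < S → go left; F < P → go left; F < L → go left; F < J → go left; F < H → go left; F < G → go left. Place as left child of G.
Insert A: A < Z → go left; A < Y → go left; A < V → go left; A < T → go left; A < S → go left; A < P → go left; A < L → go left; A < J → go left; A < H → go left; A < G → go left; A < F → go left. Place as left child of F.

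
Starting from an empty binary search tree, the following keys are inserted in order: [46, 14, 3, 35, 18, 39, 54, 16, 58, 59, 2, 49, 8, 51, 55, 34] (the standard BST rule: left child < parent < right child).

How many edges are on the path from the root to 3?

46: root
14: left child of 46 (depth 1)
3: left child of 14 (depth 2)
35: right child of 14 (depth 2)
18: left child of 35 (depth 3)
39: right child of 35 (depth 3)
54: right child of 46 (depth 1)
16: left child of 18 (depth 4)
58: right child of 54 (depth 2)
59: right child of 58 (depth 3)
2: left child of 3 (depth 3)
49: left child of 54 (depth 2)
8: right child of 3 (depth 3)
51: right child of 49 (depth 3)
55: left child of 58 (depth 3)
34: right child of 18 (depth 4)

Path to 3: 46 → 14 → 3, which is 2 edges.

2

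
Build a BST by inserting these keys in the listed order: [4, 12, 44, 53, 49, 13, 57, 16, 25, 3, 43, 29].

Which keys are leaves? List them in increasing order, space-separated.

3 29 49 57

Insert 4: tree is empty, so 4 becomes the root.
Insert 12: 12 > 4 → go right. Place as right child of 4.
Insert 44: 44 > 4 → go right; 44 > 12 → go right. Place as right child of 12.
Insert 53: 53 > 4 → go right; 53 > 12 → go right; 53 > 44 → go right. Place as right child of 44.
Insert 49: 49 > 4 → go right; 49 > 12 → go right; 49 > 44 → go right; 49 < 53 → go left. Place as left child of 53.
Insert 13: 13 > 4 → go right; 13 > 12 → go right; 13 < 44 → go left. Place as left child of 44.
Insert 57: 57 > 4 → go right; 57 > 12 → go right; 57 > 44 → go right; 57 > 53 → go right. Place as right child of 53.
Insert 16: 16 > 4 → go right; 16 > 12 → go right; 16 < 44 → go left; 16 > 13 → go right. Place as right child of 13.
Insert 25: 25 > 4 → go right; 25 > 12 → go right; 25 < 44 → go left; 25 > 13 → go right; 25 > 16 → go right. Place as right child of 16.
Insert 3: 3 < 4 → go left. Place as left child of 4.
Insert 43: 43 > 4 → go right; 43 > 12 → go right; 43 < 44 → go left; 43 > 13 → go right; 43 > 16 → go right; 43 > 25 → go right. Place as right child of 25.
Insert 29: 29 > 4 → go right; 29 > 12 → go right; 29 < 44 → go left; 29 > 13 → go right; 29 > 16 → go right; 29 > 25 → go right; 29 < 43 → go left. Place as left child of 43.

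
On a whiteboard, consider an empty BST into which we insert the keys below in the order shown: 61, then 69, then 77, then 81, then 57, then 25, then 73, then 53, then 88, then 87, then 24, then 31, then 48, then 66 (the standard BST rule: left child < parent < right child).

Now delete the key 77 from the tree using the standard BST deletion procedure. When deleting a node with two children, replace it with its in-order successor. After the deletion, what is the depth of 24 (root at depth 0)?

Insert 61: tree is empty, so 61 becomes the root.
Insert 69: 69 > 61 → go right. Place as right child of 61.
Insert 77: 77 > 61 → go right; 77 > 69 → go right. Place as right child of 69.
Insert 81: 81 > 61 → go right; 81 > 69 → go right; 81 > 77 → go right. Place as right child of 77.
Insert 57: 57 < 61 → go left. Place as left child of 61.
Insert 25: 25 < 61 → go left; 25 < 57 → go left. Place as left child of 57.
Insert 73: 73 > 61 → go right; 73 > 69 → go right; 73 < 77 → go left. Place as left child of 77.
Insert 53: 53 < 61 → go left; 53 < 57 → go left; 53 > 25 → go right. Place as right child of 25.
Insert 88: 88 > 61 → go right; 88 > 69 → go right; 88 > 77 → go right; 88 > 81 → go right. Place as right child of 81.
Insert 87: 87 > 61 → go right; 87 > 69 → go right; 87 > 77 → go right; 87 > 81 → go right; 87 < 88 → go left. Place as left child of 88.
Insert 24: 24 < 61 → go left; 24 < 57 → go left; 24 < 25 → go left. Place as left child of 25.
Insert 31: 31 < 61 → go left; 31 < 57 → go left; 31 > 25 → go right; 31 < 53 → go left. Place as left child of 53.
Insert 48: 48 < 61 → go left; 48 < 57 → go left; 48 > 25 → go right; 48 < 53 → go left; 48 > 31 → go right. Place as right child of 31.
Insert 66: 66 > 61 → go right; 66 < 69 → go left. Place as left child of 69.

Delete 77 (two children — replace with in-order successor).
After deletion, path to 24: 61 → 57 → 25 → 24.

3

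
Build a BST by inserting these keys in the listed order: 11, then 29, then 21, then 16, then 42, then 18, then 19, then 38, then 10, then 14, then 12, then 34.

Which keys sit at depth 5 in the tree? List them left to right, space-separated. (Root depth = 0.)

12 19

Insert 11: tree is empty, so 11 becomes the root.
Insert 29: 29 > 11 → go right. Place as right child of 11.
Insert 21: 21 > 11 → go right; 21 < 29 → go left. Place as left child of 29.
Insert 16: 16 > 11 → go right; 16 < 29 → go left; 16 < 21 → go left. Place as left child of 21.
Insert 42: 42 > 11 → go right; 42 > 29 → go right. Place as right child of 29.
Insert 18: 18 > 11 → go right; 18 < 29 → go left; 18 < 21 → go left; 18 > 16 → go right. Place as right child of 16.
Insert 19: 19 > 11 → go right; 19 < 29 → go left; 19 < 21 → go left; 19 > 16 → go right; 19 > 18 → go right. Place as right child of 18.
Insert 38: 38 > 11 → go right; 38 > 29 → go right; 38 < 42 → go left. Place as left child of 42.
Insert 10: 10 < 11 → go left. Place as left child of 11.
Insert 14: 14 > 11 → go right; 14 < 29 → go left; 14 < 21 → go left; 14 < 16 → go left. Place as left child of 16.
Insert 12: 12 > 11 → go right; 12 < 29 → go left; 12 < 21 → go left; 12 < 16 → go left; 12 < 14 → go left. Place as left child of 14.
Insert 34: 34 > 11 → go right; 34 > 29 → go right; 34 < 42 → go left; 34 < 38 → go left. Place as left child of 38.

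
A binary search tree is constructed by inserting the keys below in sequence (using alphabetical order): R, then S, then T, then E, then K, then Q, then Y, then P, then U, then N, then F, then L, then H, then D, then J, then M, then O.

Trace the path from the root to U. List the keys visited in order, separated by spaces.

R S T Y U

R: root
S: right child of R (depth 1)
T: right child of S (depth 2)
E: left child of R (depth 1)
K: right child of E (depth 2)
Q: right child of K (depth 3)
Y: right child of T (depth 3)
P: left child of Q (depth 4)
U: left child of Y (depth 4)
N: left child of P (depth 5)
F: left child of K (depth 3)
L: left child of N (depth 6)
H: right child of F (depth 4)
D: left child of E (depth 2)
J: right child of H (depth 5)
M: right child of L (depth 7)
O: right child of N (depth 6)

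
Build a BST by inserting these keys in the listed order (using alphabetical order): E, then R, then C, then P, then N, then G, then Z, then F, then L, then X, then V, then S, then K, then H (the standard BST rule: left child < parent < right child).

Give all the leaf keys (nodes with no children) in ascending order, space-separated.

E: root
R: right child of E (depth 1)
C: left child of E (depth 1)
P: left child of R (depth 2)
N: left child of P (depth 3)
G: left child of N (depth 4)
Z: right child of R (depth 2)
F: left child of G (depth 5)
L: right child of G (depth 5)
X: left child of Z (depth 3)
V: left child of X (depth 4)
S: left child of V (depth 5)
K: left child of L (depth 6)
H: left child of K (depth 7)

C F H S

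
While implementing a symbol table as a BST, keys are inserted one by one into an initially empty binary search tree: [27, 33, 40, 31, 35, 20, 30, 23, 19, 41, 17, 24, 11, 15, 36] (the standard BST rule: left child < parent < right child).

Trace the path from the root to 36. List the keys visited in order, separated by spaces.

27 33 40 35 36

Insert 27: tree is empty, so 27 becomes the root.
Insert 33: 33 > 27 → go right. Place as right child of 27.
Insert 40: 40 > 27 → go right; 40 > 33 → go right. Place as right child of 33.
Insert 31: 31 > 27 → go right; 31 < 33 → go left. Place as left child of 33.
Insert 35: 35 > 27 → go right; 35 > 33 → go right; 35 < 40 → go left. Place as left child of 40.
Insert 20: 20 < 27 → go left. Place as left child of 27.
Insert 30: 30 > 27 → go right; 30 < 33 → go left; 30 < 31 → go left. Place as left child of 31.
Insert 23: 23 < 27 → go left; 23 > 20 → go right. Place as right child of 20.
Insert 19: 19 < 27 → go left; 19 < 20 → go left. Place as left child of 20.
Insert 41: 41 > 27 → go right; 41 > 33 → go right; 41 > 40 → go right. Place as right child of 40.
Insert 17: 17 < 27 → go left; 17 < 20 → go left; 17 < 19 → go left. Place as left child of 19.
Insert 24: 24 < 27 → go left; 24 > 20 → go right; 24 > 23 → go right. Place as right child of 23.
Insert 11: 11 < 27 → go left; 11 < 20 → go left; 11 < 19 → go left; 11 < 17 → go left. Place as left child of 17.
Insert 15: 15 < 27 → go left; 15 < 20 → go left; 15 < 19 → go left; 15 < 17 → go left; 15 > 11 → go right. Place as right child of 11.
Insert 36: 36 > 27 → go right; 36 > 33 → go right; 36 < 40 → go left; 36 > 35 → go right. Place as right child of 35.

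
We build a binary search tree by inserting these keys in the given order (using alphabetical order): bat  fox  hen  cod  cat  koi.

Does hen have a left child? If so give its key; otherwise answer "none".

bat: root
fox: right child of bat (depth 1)
hen: right child of fox (depth 2)
cod: left child of fox (depth 2)
cat: left child of cod (depth 3)
koi: right child of hen (depth 3)

none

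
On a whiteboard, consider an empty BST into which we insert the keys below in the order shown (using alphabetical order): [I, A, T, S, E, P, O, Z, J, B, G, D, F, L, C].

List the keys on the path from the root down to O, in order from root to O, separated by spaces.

I T S P O

Resulting structure (node: left, right):
  I: L=A, R=T
  A: L=–, R=E
  T: L=S, R=Z
  S: L=P, R=–
  E: L=B, R=G
  P: L=O, R=–
  O: L=J, R=–
  Z: L=–, R=–
  J: L=–, R=L
  B: L=–, R=D
  G: L=F, R=–
  D: L=C, R=–
  F: L=–, R=–
  L: L=–, R=–
  C: L=–, R=–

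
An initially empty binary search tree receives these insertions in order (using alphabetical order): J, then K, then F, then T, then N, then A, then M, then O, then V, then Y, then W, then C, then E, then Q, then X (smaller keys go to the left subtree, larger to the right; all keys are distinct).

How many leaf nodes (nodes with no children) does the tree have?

Resulting structure (node: left, right):
  J: L=F, R=K
  K: L=–, R=T
  F: L=A, R=–
  T: L=N, R=V
  N: L=M, R=O
  A: L=–, R=C
  M: L=–, R=–
  O: L=–, R=Q
  V: L=–, R=Y
  Y: L=W, R=–
  W: L=–, R=X
  C: L=–, R=E
  E: L=–, R=–
  Q: L=–, R=–
  X: L=–, R=–

Leaves: E, M, Q, X — 4 in total.

4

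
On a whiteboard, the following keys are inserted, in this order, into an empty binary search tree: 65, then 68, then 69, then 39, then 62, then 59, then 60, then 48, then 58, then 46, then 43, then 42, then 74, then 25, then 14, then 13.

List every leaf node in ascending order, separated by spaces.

Insert 65: tree is empty, so 65 becomes the root.
Insert 68: 68 > 65 → go right. Place as right child of 65.
Insert 69: 69 > 65 → go right; 69 > 68 → go right. Place as right child of 68.
Insert 39: 39 < 65 → go left. Place as left child of 65.
Insert 62: 62 < 65 → go left; 62 > 39 → go right. Place as right child of 39.
Insert 59: 59 < 65 → go left; 59 > 39 → go right; 59 < 62 → go left. Place as left child of 62.
Insert 60: 60 < 65 → go left; 60 > 39 → go right; 60 < 62 → go left; 60 > 59 → go right. Place as right child of 59.
Insert 48: 48 < 65 → go left; 48 > 39 → go right; 48 < 62 → go left; 48 < 59 → go left. Place as left child of 59.
Insert 58: 58 < 65 → go left; 58 > 39 → go right; 58 < 62 → go left; 58 < 59 → go left; 58 > 48 → go right. Place as right child of 48.
Insert 46: 46 < 65 → go left; 46 > 39 → go right; 46 < 62 → go left; 46 < 59 → go left; 46 < 48 → go left. Place as left child of 48.
Insert 43: 43 < 65 → go left; 43 > 39 → go right; 43 < 62 → go left; 43 < 59 → go left; 43 < 48 → go left; 43 < 46 → go left. Place as left child of 46.
Insert 42: 42 < 65 → go left; 42 > 39 → go right; 42 < 62 → go left; 42 < 59 → go left; 42 < 48 → go left; 42 < 46 → go left; 42 < 43 → go left. Place as left child of 43.
Insert 74: 74 > 65 → go right; 74 > 68 → go right; 74 > 69 → go right. Place as right child of 69.
Insert 25: 25 < 65 → go left; 25 < 39 → go left. Place as left child of 39.
Insert 14: 14 < 65 → go left; 14 < 39 → go left; 14 < 25 → go left. Place as left child of 25.
Insert 13: 13 < 65 → go left; 13 < 39 → go left; 13 < 25 → go left; 13 < 14 → go left. Place as left child of 14.

13 42 58 60 74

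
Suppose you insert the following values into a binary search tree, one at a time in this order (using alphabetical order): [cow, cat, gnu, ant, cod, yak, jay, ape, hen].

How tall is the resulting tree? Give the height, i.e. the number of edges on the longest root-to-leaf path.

4

Insert cow: tree is empty, so cow becomes the root.
Insert cat: cat < cow → go left. Place as left child of cow.
Insert gnu: gnu > cow → go right. Place as right child of cow.
Insert ant: ant < cow → go left; ant < cat → go left. Place as left child of cat.
Insert cod: cod < cow → go left; cod > cat → go right. Place as right child of cat.
Insert yak: yak > cow → go right; yak > gnu → go right. Place as right child of gnu.
Insert jay: jay > cow → go right; jay > gnu → go right; jay < yak → go left. Place as left child of yak.
Insert ape: ape < cow → go left; ape < cat → go left; ape > ant → go right. Place as right child of ant.
Insert hen: hen > cow → go right; hen > gnu → go right; hen < yak → go left; hen < jay → go left. Place as left child of jay.

The deepest node is hen at depth 4.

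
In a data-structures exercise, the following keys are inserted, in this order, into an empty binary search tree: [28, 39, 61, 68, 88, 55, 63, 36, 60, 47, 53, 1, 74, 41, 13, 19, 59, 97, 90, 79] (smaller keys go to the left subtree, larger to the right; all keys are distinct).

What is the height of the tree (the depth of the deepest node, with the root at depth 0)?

Resulting structure (node: left, right):
  28: L=1, R=39
  39: L=36, R=61
  61: L=55, R=68
  68: L=63, R=88
  88: L=74, R=97
  55: L=47, R=60
  63: L=–, R=–
  36: L=–, R=–
  60: L=59, R=–
  47: L=41, R=53
  53: L=–, R=–
  1: L=–, R=13
  74: L=–, R=79
  41: L=–, R=–
  13: L=–, R=19
  19: L=–, R=–
  59: L=–, R=–
  97: L=90, R=–
  90: L=–, R=–
  79: L=–, R=–

The deepest node is 90 at depth 6.

6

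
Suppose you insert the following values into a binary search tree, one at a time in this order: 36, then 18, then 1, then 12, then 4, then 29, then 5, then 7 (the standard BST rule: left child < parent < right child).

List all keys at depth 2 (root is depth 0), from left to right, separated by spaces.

1 29

Insert 36: tree is empty, so 36 becomes the root.
Insert 18: 18 < 36 → go left. Place as left child of 36.
Insert 1: 1 < 36 → go left; 1 < 18 → go left. Place as left child of 18.
Insert 12: 12 < 36 → go left; 12 < 18 → go left; 12 > 1 → go right. Place as right child of 1.
Insert 4: 4 < 36 → go left; 4 < 18 → go left; 4 > 1 → go right; 4 < 12 → go left. Place as left child of 12.
Insert 29: 29 < 36 → go left; 29 > 18 → go right. Place as right child of 18.
Insert 5: 5 < 36 → go left; 5 < 18 → go left; 5 > 1 → go right; 5 < 12 → go left; 5 > 4 → go right. Place as right child of 4.
Insert 7: 7 < 36 → go left; 7 < 18 → go left; 7 > 1 → go right; 7 < 12 → go left; 7 > 4 → go right; 7 > 5 → go right. Place as right child of 5.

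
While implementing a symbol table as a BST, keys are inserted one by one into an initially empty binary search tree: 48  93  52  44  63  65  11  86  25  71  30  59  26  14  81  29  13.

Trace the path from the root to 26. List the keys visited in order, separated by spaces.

48: root
93: right child of 48 (depth 1)
52: left child of 93 (depth 2)
44: left child of 48 (depth 1)
63: right child of 52 (depth 3)
65: right child of 63 (depth 4)
11: left child of 44 (depth 2)
86: right child of 65 (depth 5)
25: right child of 11 (depth 3)
71: left child of 86 (depth 6)
30: right child of 25 (depth 4)
59: left child of 63 (depth 4)
26: left child of 30 (depth 5)
14: left child of 25 (depth 4)
81: right child of 71 (depth 7)
29: right child of 26 (depth 6)
13: left child of 14 (depth 5)

48 44 11 25 30 26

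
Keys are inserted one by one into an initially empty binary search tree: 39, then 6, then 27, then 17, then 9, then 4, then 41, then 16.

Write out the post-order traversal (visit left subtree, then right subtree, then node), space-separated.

4 16 9 17 27 6 41 39

39: root
6: left child of 39 (depth 1)
27: right child of 6 (depth 2)
17: left child of 27 (depth 3)
9: left child of 17 (depth 4)
4: left child of 6 (depth 2)
41: right child of 39 (depth 1)
16: right child of 9 (depth 5)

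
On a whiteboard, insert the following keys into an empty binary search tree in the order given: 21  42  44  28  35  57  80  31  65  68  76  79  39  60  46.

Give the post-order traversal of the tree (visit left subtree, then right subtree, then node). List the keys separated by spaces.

31 39 35 28 46 60 79 76 68 65 80 57 44 42 21

Resulting structure (node: left, right):
  21: L=–, R=42
  42: L=28, R=44
  44: L=–, R=57
  28: L=–, R=35
  35: L=31, R=39
  57: L=46, R=80
  80: L=65, R=–
  31: L=–, R=–
  65: L=60, R=68
  68: L=–, R=76
  76: L=–, R=79
  79: L=–, R=–
  39: L=–, R=–
  60: L=–, R=–
  46: L=–, R=–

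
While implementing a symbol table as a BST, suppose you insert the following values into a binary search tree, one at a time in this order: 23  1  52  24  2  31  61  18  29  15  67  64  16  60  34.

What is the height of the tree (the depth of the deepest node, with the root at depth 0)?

5

Insert 23: tree is empty, so 23 becomes the root.
Insert 1: 1 < 23 → go left. Place as left child of 23.
Insert 52: 52 > 23 → go right. Place as right child of 23.
Insert 24: 24 > 23 → go right; 24 < 52 → go left. Place as left child of 52.
Insert 2: 2 < 23 → go left; 2 > 1 → go right. Place as right child of 1.
Insert 31: 31 > 23 → go right; 31 < 52 → go left; 31 > 24 → go right. Place as right child of 24.
Insert 61: 61 > 23 → go right; 61 > 52 → go right. Place as right child of 52.
Insert 18: 18 < 23 → go left; 18 > 1 → go right; 18 > 2 → go right. Place as right child of 2.
Insert 29: 29 > 23 → go right; 29 < 52 → go left; 29 > 24 → go right; 29 < 31 → go left. Place as left child of 31.
Insert 15: 15 < 23 → go left; 15 > 1 → go right; 15 > 2 → go right; 15 < 18 → go left. Place as left child of 18.
Insert 67: 67 > 23 → go right; 67 > 52 → go right; 67 > 61 → go right. Place as right child of 61.
Insert 64: 64 > 23 → go right; 64 > 52 → go right; 64 > 61 → go right; 64 < 67 → go left. Place as left child of 67.
Insert 16: 16 < 23 → go left; 16 > 1 → go right; 16 > 2 → go right; 16 < 18 → go left; 16 > 15 → go right. Place as right child of 15.
Insert 60: 60 > 23 → go right; 60 > 52 → go right; 60 < 61 → go left. Place as left child of 61.
Insert 34: 34 > 23 → go right; 34 < 52 → go left; 34 > 24 → go right; 34 > 31 → go right. Place as right child of 31.

The deepest node is 16 at depth 5.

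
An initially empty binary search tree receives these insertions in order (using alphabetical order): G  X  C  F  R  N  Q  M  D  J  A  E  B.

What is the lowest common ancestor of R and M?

Resulting structure (node: left, right):
  G: L=C, R=X
  X: L=R, R=–
  C: L=A, R=F
  F: L=D, R=–
  R: L=N, R=–
  N: L=M, R=Q
  Q: L=–, R=–
  M: L=J, R=–
  D: L=–, R=E
  J: L=–, R=–
  A: L=–, R=B
  E: L=–, R=–
  B: L=–, R=–

Path to R: G → X → R
Path to M: G → X → R → N → M
R lies on both paths and is an ancestor of the other node.

R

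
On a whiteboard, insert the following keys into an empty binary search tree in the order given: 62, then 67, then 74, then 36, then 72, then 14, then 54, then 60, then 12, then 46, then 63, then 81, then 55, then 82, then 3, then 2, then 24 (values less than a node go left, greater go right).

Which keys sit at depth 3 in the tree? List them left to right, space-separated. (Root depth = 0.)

12 24 46 60 72 81

Insert 62: tree is empty, so 62 becomes the root.
Insert 67: 67 > 62 → go right. Place as right child of 62.
Insert 74: 74 > 62 → go right; 74 > 67 → go right. Place as right child of 67.
Insert 36: 36 < 62 → go left. Place as left child of 62.
Insert 72: 72 > 62 → go right; 72 > 67 → go right; 72 < 74 → go left. Place as left child of 74.
Insert 14: 14 < 62 → go left; 14 < 36 → go left. Place as left child of 36.
Insert 54: 54 < 62 → go left; 54 > 36 → go right. Place as right child of 36.
Insert 60: 60 < 62 → go left; 60 > 36 → go right; 60 > 54 → go right. Place as right child of 54.
Insert 12: 12 < 62 → go left; 12 < 36 → go left; 12 < 14 → go left. Place as left child of 14.
Insert 46: 46 < 62 → go left; 46 > 36 → go right; 46 < 54 → go left. Place as left child of 54.
Insert 63: 63 > 62 → go right; 63 < 67 → go left. Place as left child of 67.
Insert 81: 81 > 62 → go right; 81 > 67 → go right; 81 > 74 → go right. Place as right child of 74.
Insert 55: 55 < 62 → go left; 55 > 36 → go right; 55 > 54 → go right; 55 < 60 → go left. Place as left child of 60.
Insert 82: 82 > 62 → go right; 82 > 67 → go right; 82 > 74 → go right; 82 > 81 → go right. Place as right child of 81.
Insert 3: 3 < 62 → go left; 3 < 36 → go left; 3 < 14 → go left; 3 < 12 → go left. Place as left child of 12.
Insert 2: 2 < 62 → go left; 2 < 36 → go left; 2 < 14 → go left; 2 < 12 → go left; 2 < 3 → go left. Place as left child of 3.
Insert 24: 24 < 62 → go left; 24 < 36 → go left; 24 > 14 → go right. Place as right child of 14.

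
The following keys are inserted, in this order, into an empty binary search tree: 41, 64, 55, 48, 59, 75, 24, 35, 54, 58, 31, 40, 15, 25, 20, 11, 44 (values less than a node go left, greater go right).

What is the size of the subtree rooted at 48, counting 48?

Resulting structure (node: left, right):
  41: L=24, R=64
  64: L=55, R=75
  55: L=48, R=59
  48: L=44, R=54
  59: L=58, R=–
  75: L=–, R=–
  24: L=15, R=35
  35: L=31, R=40
  54: L=–, R=–
  58: L=–, R=–
  31: L=25, R=–
  40: L=–, R=–
  15: L=11, R=20
  25: L=–, R=–
  20: L=–, R=–
  11: L=–, R=–
  44: L=–, R=–

Subtree rooted at 48 contains: 48, 44, 54 — 3 nodes.

3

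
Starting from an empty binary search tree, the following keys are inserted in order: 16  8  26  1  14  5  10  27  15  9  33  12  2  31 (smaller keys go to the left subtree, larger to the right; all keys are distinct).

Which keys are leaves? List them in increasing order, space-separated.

Insert 16: tree is empty, so 16 becomes the root.
Insert 8: 8 < 16 → go left. Place as left child of 16.
Insert 26: 26 > 16 → go right. Place as right child of 16.
Insert 1: 1 < 16 → go left; 1 < 8 → go left. Place as left child of 8.
Insert 14: 14 < 16 → go left; 14 > 8 → go right. Place as right child of 8.
Insert 5: 5 < 16 → go left; 5 < 8 → go left; 5 > 1 → go right. Place as right child of 1.
Insert 10: 10 < 16 → go left; 10 > 8 → go right; 10 < 14 → go left. Place as left child of 14.
Insert 27: 27 > 16 → go right; 27 > 26 → go right. Place as right child of 26.
Insert 15: 15 < 16 → go left; 15 > 8 → go right; 15 > 14 → go right. Place as right child of 14.
Insert 9: 9 < 16 → go left; 9 > 8 → go right; 9 < 14 → go left; 9 < 10 → go left. Place as left child of 10.
Insert 33: 33 > 16 → go right; 33 > 26 → go right; 33 > 27 → go right. Place as right child of 27.
Insert 12: 12 < 16 → go left; 12 > 8 → go right; 12 < 14 → go left; 12 > 10 → go right. Place as right child of 10.
Insert 2: 2 < 16 → go left; 2 < 8 → go left; 2 > 1 → go right; 2 < 5 → go left. Place as left child of 5.
Insert 31: 31 > 16 → go right; 31 > 26 → go right; 31 > 27 → go right; 31 < 33 → go left. Place as left child of 33.

2 9 12 15 31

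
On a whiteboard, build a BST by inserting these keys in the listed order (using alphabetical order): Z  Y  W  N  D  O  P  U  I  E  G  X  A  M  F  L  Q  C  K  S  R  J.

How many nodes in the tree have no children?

Resulting structure (node: left, right):
  Z: L=Y, R=–
  Y: L=W, R=–
  W: L=N, R=X
  N: L=D, R=O
  D: L=A, R=I
  O: L=–, R=P
  P: L=–, R=U
  U: L=Q, R=–
  I: L=E, R=M
  E: L=–, R=G
  G: L=F, R=–
  X: L=–, R=–
  A: L=–, R=C
  M: L=L, R=–
  F: L=–, R=–
  L: L=K, R=–
  Q: L=–, R=S
  C: L=–, R=–
  K: L=J, R=–
  S: L=R, R=–
  R: L=–, R=–
  J: L=–, R=–

Leaves: C, F, J, R, X — 5 in total.

5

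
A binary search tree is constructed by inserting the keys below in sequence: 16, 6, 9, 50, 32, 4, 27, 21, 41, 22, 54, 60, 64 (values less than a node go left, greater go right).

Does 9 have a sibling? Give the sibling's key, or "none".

Insert 16: tree is empty, so 16 becomes the root.
Insert 6: 6 < 16 → go left. Place as left child of 16.
Insert 9: 9 < 16 → go left; 9 > 6 → go right. Place as right child of 6.
Insert 50: 50 > 16 → go right. Place as right child of 16.
Insert 32: 32 > 16 → go right; 32 < 50 → go left. Place as left child of 50.
Insert 4: 4 < 16 → go left; 4 < 6 → go left. Place as left child of 6.
Insert 27: 27 > 16 → go right; 27 < 50 → go left; 27 < 32 → go left. Place as left child of 32.
Insert 21: 21 > 16 → go right; 21 < 50 → go left; 21 < 32 → go left; 21 < 27 → go left. Place as left child of 27.
Insert 41: 41 > 16 → go right; 41 < 50 → go left; 41 > 32 → go right. Place as right child of 32.
Insert 22: 22 > 16 → go right; 22 < 50 → go left; 22 < 32 → go left; 22 < 27 → go left; 22 > 21 → go right. Place as right child of 21.
Insert 54: 54 > 16 → go right; 54 > 50 → go right. Place as right child of 50.
Insert 60: 60 > 16 → go right; 60 > 50 → go right; 60 > 54 → go right. Place as right child of 54.
Insert 64: 64 > 16 → go right; 64 > 50 → go right; 64 > 54 → go right; 64 > 60 → go right. Place as right child of 60.

9's parent is 6; the other child of 6 is 4.

4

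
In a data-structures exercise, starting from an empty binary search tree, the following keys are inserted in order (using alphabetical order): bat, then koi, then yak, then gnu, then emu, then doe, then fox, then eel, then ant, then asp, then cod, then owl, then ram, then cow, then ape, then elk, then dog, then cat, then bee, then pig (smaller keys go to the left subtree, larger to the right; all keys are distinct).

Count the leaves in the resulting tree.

7

Insert bat: tree is empty, so bat becomes the root.
Insert koi: koi > bat → go right. Place as right child of bat.
Insert yak: yak > bat → go right; yak > koi → go right. Place as right child of koi.
Insert gnu: gnu > bat → go right; gnu < koi → go left. Place as left child of koi.
Insert emu: emu > bat → go right; emu < koi → go left; emu < gnu → go left. Place as left child of gnu.
Insert doe: doe > bat → go right; doe < koi → go left; doe < gnu → go left; doe < emu → go left. Place as left child of emu.
Insert fox: fox > bat → go right; fox < koi → go left; fox < gnu → go left; fox > emu → go right. Place as right child of emu.
Insert eel: eel > bat → go right; eel < koi → go left; eel < gnu → go left; eel < emu → go left; eel > doe → go right. Place as right child of doe.
Insert ant: ant < bat → go left. Place as left child of bat.
Insert asp: asp < bat → go left; asp > ant → go right. Place as right child of ant.
Insert cod: cod > bat → go right; cod < koi → go left; cod < gnu → go left; cod < emu → go left; cod < doe → go left. Place as left child of doe.
Insert owl: owl > bat → go right; owl > koi → go right; owl < yak → go left. Place as left child of yak.
Insert ram: ram > bat → go right; ram > koi → go right; ram < yak → go left; ram > owl → go right. Place as right child of owl.
Insert cow: cow > bat → go right; cow < koi → go left; cow < gnu → go left; cow < emu → go left; cow < doe → go left; cow > cod → go right. Place as right child of cod.
Insert ape: ape < bat → go left; ape > ant → go right; ape < asp → go left. Place as left child of asp.
Insert elk: elk > bat → go right; elk < koi → go left; elk < gnu → go left; elk < emu → go left; elk > doe → go right; elk > eel → go right. Place as right child of eel.
Insert dog: dog > bat → go right; dog < koi → go left; dog < gnu → go left; dog < emu → go left; dog > doe → go right; dog < eel → go left. Place as left child of eel.
Insert cat: cat > bat → go right; cat < koi → go left; cat < gnu → go left; cat < emu → go left; cat < doe → go left; cat < cod → go left. Place as left child of cod.
Insert bee: bee > bat → go right; bee < koi → go left; bee < gnu → go left; bee < emu → go left; bee < doe → go left; bee < cod → go left; bee < cat → go left. Place as left child of cat.
Insert pig: pig > bat → go right; pig > koi → go right; pig < yak → go left; pig > owl → go right; pig < ram → go left. Place as left child of ram.

Leaves: ape, bee, cow, dog, elk, fox, pig — 7 in total.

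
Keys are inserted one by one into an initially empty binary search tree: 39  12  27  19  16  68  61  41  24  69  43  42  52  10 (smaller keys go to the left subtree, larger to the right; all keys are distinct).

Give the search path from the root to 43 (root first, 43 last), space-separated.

39: root
12: left child of 39 (depth 1)
27: right child of 12 (depth 2)
19: left child of 27 (depth 3)
16: left child of 19 (depth 4)
68: right child of 39 (depth 1)
61: left child of 68 (depth 2)
41: left child of 61 (depth 3)
24: right child of 19 (depth 4)
69: right child of 68 (depth 2)
43: right child of 41 (depth 4)
42: left child of 43 (depth 5)
52: right child of 43 (depth 5)
10: left child of 12 (depth 2)

39 68 61 41 43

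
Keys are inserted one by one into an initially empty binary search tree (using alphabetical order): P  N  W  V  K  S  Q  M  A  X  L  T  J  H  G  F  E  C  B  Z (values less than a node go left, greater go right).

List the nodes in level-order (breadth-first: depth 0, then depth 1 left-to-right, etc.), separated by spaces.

P N W K V X A M S Z J L Q T H G F E C B

Insert P: tree is empty, so P becomes the root.
Insert N: N < P → go left. Place as left child of P.
Insert W: W > P → go right. Place as right child of P.
Insert V: V > P → go right; V < W → go left. Place as left child of W.
Insert K: K < P → go left; K < N → go left. Place as left child of N.
Insert S: S > P → go right; S < W → go left; S < V → go left. Place as left child of V.
Insert Q: Q > P → go right; Q < W → go left; Q < V → go left; Q < S → go left. Place as left child of S.
Insert M: M < P → go left; M < N → go left; M > K → go right. Place as right child of K.
Insert A: A < P → go left; A < N → go left; A < K → go left. Place as left child of K.
Insert X: X > P → go right; X > W → go right. Place as right child of W.
Insert L: L < P → go left; L < N → go left; L > K → go right; L < M → go left. Place as left child of M.
Insert T: T > P → go right; T < W → go left; T < V → go left; T > S → go right. Place as right child of S.
Insert J: J < P → go left; J < N → go left; J < K → go left; J > A → go right. Place as right child of A.
Insert H: H < P → go left; H < N → go left; H < K → go left; H > A → go right; H < J → go left. Place as left child of J.
Insert G: G < P → go left; G < N → go left; G < K → go left; G > A → go right; G < J → go left; G < H → go left. Place as left child of H.
Insert F: F < P → go left; F < N → go left; F < K → go left; F > A → go right; F < J → go left; F < H → go left; F < G → go left. Place as left child of G.
Insert E: E < P → go left; E < N → go left; E < K → go left; E > A → go right; E < J → go left; E < H → go left; E < G → go left; E < F → go left. Place as left child of F.
Insert C: C < P → go left; C < N → go left; C < K → go left; C > A → go right; C < J → go left; C < H → go left; C < G → go left; C < F → go left; C < E → go left. Place as left child of E.
Insert B: B < P → go left; B < N → go left; B < K → go left; B > A → go right; B < J → go left; B < H → go left; B < G → go left; B < F → go left; B < E → go left; B < C → go left. Place as left child of C.
Insert Z: Z > P → go right; Z > W → go right; Z > X → go right. Place as right child of X.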